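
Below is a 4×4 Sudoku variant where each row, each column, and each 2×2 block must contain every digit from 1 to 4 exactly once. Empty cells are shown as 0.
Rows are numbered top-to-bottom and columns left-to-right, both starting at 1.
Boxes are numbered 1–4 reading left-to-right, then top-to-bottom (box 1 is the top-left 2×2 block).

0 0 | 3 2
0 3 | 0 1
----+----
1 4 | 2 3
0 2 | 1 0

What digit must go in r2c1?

2

Cell r2c1 itself could take any of {2, 4} by direct elimination.
Consider where 2 can go in row 2.
r2c3 is out (column 3 already has a 2).
So the only cell in row 2 that can hold 2 is r2c1.
Therefore r2c1 = 2.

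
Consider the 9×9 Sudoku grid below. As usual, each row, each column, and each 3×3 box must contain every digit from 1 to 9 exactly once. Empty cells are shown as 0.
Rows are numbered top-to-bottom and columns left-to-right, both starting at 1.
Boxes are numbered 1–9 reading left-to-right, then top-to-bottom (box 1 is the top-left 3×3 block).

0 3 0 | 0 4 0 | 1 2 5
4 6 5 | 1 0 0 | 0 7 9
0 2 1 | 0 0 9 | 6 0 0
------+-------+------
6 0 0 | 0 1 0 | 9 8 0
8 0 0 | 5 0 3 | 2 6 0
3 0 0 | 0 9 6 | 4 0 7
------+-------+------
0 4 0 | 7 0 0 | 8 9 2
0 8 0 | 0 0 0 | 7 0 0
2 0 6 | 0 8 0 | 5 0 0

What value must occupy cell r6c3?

Row 6 already contains {3, 4, 6, 7, 9}.
Column 3 already contains {1, 5, 6}.
Its 3×3 block (box 4) already contains {3, 6, 8}.
The only value from 1–9 not eliminated is 2, so r6c3 = 2.

2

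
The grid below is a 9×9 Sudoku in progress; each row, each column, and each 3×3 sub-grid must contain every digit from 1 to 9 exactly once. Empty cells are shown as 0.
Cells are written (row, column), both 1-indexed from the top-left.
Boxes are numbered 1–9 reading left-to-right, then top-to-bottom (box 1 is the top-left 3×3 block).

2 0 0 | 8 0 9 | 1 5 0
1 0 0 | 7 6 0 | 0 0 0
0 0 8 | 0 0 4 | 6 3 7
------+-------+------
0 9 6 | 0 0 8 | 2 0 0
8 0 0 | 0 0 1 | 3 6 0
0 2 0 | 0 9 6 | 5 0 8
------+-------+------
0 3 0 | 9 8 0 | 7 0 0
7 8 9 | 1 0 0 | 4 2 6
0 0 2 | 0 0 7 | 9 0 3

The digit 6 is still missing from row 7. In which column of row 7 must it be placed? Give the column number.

1

Consider where 6 can go in row 7.
(7,3) is out (column 3 already has a 6).
(7,6) is out (column 6 already has a 6).
(7,8) is out (column 8 already has a 6).
(7,9) is out (column 9 already has a 6).
So the only cell in row 7 that can hold 6 is (7,1).
That is column 1.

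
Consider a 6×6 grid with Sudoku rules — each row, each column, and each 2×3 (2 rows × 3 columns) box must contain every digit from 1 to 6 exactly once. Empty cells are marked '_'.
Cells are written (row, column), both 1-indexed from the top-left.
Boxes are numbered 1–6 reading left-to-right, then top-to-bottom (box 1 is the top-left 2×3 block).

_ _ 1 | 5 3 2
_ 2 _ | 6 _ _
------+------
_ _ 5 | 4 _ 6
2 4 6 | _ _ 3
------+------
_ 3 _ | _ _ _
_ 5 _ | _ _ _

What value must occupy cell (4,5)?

5

Cell (4,5) itself could take any of {1, 5} by direct elimination.
Consider where 5 can go in box 4.
(3,5) is out (row 3 already has a 5).
(4,4) is out (column 4 already has a 5).
So the only cell in box 4 that can hold 5 is (4,5).
Therefore (4,5) = 5.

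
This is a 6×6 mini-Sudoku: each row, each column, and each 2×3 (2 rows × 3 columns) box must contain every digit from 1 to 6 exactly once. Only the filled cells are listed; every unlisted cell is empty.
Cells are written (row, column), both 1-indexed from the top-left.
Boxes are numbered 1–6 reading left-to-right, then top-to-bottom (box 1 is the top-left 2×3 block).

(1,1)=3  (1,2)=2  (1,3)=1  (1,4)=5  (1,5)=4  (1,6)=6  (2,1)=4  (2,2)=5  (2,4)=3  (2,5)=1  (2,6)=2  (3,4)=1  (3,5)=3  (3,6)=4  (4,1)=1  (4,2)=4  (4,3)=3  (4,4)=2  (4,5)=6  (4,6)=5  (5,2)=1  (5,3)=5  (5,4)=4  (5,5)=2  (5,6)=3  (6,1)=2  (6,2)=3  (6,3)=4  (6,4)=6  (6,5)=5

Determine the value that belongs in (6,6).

1

Row 6 already contains {2, 3, 4, 5, 6}.
Column 6 already contains {2, 3, 4, 5, 6}.
Its 2×3 block (box 6) already contains {2, 3, 4, 5, 6}.
The only value from 1–6 not eliminated is 1, so (6,6) = 1.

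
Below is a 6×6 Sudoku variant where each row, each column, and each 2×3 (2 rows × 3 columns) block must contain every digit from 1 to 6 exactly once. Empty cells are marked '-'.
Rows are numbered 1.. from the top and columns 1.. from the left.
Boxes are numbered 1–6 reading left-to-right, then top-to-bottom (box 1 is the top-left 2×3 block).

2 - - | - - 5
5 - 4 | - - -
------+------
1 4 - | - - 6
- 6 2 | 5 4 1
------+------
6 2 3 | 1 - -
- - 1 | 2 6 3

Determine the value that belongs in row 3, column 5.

2

Cell row 3, column 5 itself could take any of {2, 3} by direct elimination.
Consider where 2 can go in row 3.
row 3, column 3 is out (column 3 already has a 2).
row 3, column 4 is out (column 4 already has a 2).
So the only cell in row 3 that can hold 2 is row 3, column 5.
Therefore row 3, column 5 = 2.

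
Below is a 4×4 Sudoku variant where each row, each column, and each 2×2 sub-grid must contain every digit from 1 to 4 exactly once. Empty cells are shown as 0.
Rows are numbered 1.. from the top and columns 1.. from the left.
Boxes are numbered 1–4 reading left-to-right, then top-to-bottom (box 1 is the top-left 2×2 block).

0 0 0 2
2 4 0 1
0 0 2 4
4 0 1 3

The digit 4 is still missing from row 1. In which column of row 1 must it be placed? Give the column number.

3

Consider where 4 can go in row 1.
row 1, column 1 is out (column 1 already has a 4).
row 1, column 2 is out (column 2 already has a 4).
So the only cell in row 1 that can hold 4 is row 1, column 3.
That is column 3.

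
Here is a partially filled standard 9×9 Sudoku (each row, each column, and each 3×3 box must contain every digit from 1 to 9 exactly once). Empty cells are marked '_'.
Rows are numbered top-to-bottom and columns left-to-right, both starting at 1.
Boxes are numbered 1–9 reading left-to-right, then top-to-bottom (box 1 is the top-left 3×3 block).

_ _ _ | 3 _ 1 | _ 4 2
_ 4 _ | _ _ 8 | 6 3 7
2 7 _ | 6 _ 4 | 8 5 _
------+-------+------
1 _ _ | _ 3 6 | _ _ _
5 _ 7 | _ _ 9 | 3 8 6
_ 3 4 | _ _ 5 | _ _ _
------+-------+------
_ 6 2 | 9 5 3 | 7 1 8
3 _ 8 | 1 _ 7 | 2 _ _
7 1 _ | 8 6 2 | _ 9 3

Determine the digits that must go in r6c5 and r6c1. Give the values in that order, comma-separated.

8,6

For r6c5:
  Consider where 8 can go in column 5.
  r1c5 is out (box 2 already has a 8).
  r2c5 is out (row 2 already has a 8).
  r3c5 is out (row 3 already has a 8).
  r5c5 is out (row 5 already has a 8).
  r8c5 is out (row 8 already has a 8).
  So the only cell in column 5 that can hold 8 is r6c5.
  So r6c5 = 8.
For r6c1:
  Consider where 6 can go in row 6.
  r6c4 is out (column 4 already has a 6).
  r6c5 is out (column 5 already has a 6).
  r6c7 is out (column 7 already has a 6).
  r6c8 is out (box 6 already has a 6).
  r6c9 is out (column 9 already has a 6).
  So the only cell in row 6 that can hold 6 is r6c1.
  So r6c1 = 6.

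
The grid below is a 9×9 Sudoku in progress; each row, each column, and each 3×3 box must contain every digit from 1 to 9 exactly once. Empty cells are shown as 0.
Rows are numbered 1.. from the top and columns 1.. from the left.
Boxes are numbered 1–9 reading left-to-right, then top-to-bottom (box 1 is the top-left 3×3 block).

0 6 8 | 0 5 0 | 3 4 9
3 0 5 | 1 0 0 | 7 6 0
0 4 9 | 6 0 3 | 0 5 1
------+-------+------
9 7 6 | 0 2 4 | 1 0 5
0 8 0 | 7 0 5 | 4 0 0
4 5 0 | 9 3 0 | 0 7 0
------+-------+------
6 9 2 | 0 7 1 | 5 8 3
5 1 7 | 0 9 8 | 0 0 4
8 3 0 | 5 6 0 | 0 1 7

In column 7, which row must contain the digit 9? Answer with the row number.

9

Consider where 9 can go in column 7.
row 3, column 7 is out (row 3 already has a 9).
row 6, column 7 is out (row 6 already has a 9).
row 8, column 7 is out (row 8 already has a 9).
So the only cell in column 7 that can hold 9 is row 9, column 7.
That is row 9.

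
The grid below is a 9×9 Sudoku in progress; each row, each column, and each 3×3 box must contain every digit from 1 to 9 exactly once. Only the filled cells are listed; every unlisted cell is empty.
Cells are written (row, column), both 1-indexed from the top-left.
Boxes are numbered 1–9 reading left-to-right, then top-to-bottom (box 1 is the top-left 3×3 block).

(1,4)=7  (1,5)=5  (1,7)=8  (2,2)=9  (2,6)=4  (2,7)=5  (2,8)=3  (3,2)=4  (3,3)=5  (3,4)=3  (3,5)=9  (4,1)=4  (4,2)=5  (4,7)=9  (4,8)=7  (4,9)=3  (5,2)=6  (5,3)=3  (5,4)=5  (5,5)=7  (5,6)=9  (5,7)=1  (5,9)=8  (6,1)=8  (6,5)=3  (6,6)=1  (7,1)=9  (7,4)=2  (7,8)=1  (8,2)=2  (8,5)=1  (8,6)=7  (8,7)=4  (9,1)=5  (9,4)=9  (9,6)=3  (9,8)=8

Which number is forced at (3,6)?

8

Cell (3,6) itself could take any of {2, 6, 8} by direct elimination.
Consider where 8 can go in row 3.
(3,1) is out (column 1 already has a 8).
(3,7) is out (column 7 already has a 8).
(3,8) is out (column 8 already has a 8).
(3,9) is out (column 9 already has a 8).
So the only cell in row 3 that can hold 8 is (3,6).
Therefore (3,6) = 8.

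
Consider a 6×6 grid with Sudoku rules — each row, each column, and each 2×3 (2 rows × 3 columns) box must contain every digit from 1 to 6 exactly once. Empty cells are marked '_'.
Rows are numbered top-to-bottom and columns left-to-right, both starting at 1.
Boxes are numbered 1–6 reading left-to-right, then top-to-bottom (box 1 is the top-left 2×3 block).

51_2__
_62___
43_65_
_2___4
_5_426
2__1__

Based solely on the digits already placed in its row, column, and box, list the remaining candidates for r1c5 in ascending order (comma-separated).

3,4,6

Row 1 already contains {1, 2, 5}.
Column 5 already contains {2, 5}.
Its 2×3 block (box 2) already contains {2}.
Removing those from 1–6 leaves {3, 4, 6} as the candidates for r1c5.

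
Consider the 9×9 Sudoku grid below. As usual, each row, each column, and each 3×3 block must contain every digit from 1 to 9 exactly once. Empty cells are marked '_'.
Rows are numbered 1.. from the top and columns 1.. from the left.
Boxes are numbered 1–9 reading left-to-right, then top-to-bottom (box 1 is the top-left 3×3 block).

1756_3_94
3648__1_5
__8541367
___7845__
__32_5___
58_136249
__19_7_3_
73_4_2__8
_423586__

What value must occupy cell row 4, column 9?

Cell row 4, column 9 itself could take any of {1, 3, 6} by direct elimination.
Consider where 3 can go in row 4.
row 4, column 1 is out (column 1 already has a 3).
row 4, column 2 is out (column 2 already has a 3).
row 4, column 3 is out (column 3 already has a 3).
row 4, column 8 is out (column 8 already has a 3).
So the only cell in row 4 that can hold 3 is row 4, column 9.
Therefore row 4, column 9 = 3.

3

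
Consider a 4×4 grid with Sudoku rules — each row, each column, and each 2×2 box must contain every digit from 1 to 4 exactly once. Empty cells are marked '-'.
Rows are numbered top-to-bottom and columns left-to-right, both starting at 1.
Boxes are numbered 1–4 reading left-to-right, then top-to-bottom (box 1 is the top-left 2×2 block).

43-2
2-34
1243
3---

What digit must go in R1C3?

1

Row 1 already contains {2, 3, 4}.
Column 3 already contains {3, 4}.
Its 2×2 block (box 2) already contains {2, 3, 4}.
The only value from 1–4 not eliminated is 1, so R1C3 = 1.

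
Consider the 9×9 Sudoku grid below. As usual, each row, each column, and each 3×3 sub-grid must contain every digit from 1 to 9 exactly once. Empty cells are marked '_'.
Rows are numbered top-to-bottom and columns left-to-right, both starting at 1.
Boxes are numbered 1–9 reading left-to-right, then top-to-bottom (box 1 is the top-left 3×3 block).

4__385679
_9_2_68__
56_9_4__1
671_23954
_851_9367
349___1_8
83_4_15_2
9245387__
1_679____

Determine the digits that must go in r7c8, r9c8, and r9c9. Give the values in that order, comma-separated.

9,8,3

For r7c8:
  Row 7 already contains {1, 2, 3, 4, 5, 8}.
  Column 8 already contains {5, 6, 7}.
  Its 3×3 block (box 9) already contains {2, 5, 7}.
  The only value from 1–9 not eliminated is 9, so r7c8 = 9.
For r9c8:
  Consider where 8 can go in row 9.
  r9c2 is out (column 2 already has a 8).
  r9c6 is out (column 6 already has a 8).
  r9c7 is out (column 7 already has a 8).
  r9c9 is out (column 9 already has a 8).
  So the only cell in row 9 that can hold 8 is r9c8.
  So r9c8 = 8.
For r9c9:
  Row 9 already contains {1, 6, 7, 9}.
  Column 9 already contains {1, 2, 4, 7, 8, 9}.
  Its 3×3 block (box 9) already contains {2, 5, 7}.
  The only value from 1–9 not eliminated is 3, so r9c9 = 3.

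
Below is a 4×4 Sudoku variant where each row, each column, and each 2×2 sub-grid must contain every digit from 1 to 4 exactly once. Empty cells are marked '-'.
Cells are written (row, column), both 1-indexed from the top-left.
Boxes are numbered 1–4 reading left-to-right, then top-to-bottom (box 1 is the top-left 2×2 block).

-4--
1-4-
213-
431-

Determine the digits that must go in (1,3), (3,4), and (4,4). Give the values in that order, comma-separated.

For (1,3):
  Row 1 already contains {4}.
  Column 3 already contains {1, 3, 4}.
  Its 2×2 block (box 2) already contains {4}.
  The only value from 1–4 not eliminated is 2, so (1,3) = 2.
For (3,4):
  Row 3 already contains {1, 2, 3}.
  Column 4 already contains {}.
  Its 2×2 block (box 4) already contains {1, 3}.
  The only value from 1–4 not eliminated is 4, so (3,4) = 4.
For (4,4):
  Row 4 already contains {1, 3, 4}.
  Column 4 already contains {}.
  Its 2×2 block (box 4) already contains {1, 3}.
  The only value from 1–4 not eliminated is 2, so (4,4) = 2.

2,4,2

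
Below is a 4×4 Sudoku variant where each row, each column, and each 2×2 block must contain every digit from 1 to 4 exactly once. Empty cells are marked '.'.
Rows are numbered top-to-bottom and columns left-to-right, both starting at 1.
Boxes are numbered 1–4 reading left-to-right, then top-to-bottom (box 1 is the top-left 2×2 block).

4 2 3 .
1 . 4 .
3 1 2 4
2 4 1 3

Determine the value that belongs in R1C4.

1

Row 1 already contains {2, 3, 4}.
Column 4 already contains {3, 4}.
Its 2×2 block (box 2) already contains {3, 4}.
The only value from 1–4 not eliminated is 1, so R1C4 = 1.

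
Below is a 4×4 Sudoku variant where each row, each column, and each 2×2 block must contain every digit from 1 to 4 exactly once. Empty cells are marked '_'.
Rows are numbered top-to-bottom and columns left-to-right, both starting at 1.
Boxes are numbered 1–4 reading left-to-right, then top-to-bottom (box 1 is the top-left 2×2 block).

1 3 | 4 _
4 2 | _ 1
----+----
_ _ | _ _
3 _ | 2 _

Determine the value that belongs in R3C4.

Cell R3C4 itself could take any of {3, 4} by direct elimination.
Consider where 3 can go in column 4.
R1C4 is out (row 1 already has a 3).
R4C4 is out (row 4 already has a 3).
So the only cell in column 4 that can hold 3 is R3C4.
Therefore R3C4 = 3.

3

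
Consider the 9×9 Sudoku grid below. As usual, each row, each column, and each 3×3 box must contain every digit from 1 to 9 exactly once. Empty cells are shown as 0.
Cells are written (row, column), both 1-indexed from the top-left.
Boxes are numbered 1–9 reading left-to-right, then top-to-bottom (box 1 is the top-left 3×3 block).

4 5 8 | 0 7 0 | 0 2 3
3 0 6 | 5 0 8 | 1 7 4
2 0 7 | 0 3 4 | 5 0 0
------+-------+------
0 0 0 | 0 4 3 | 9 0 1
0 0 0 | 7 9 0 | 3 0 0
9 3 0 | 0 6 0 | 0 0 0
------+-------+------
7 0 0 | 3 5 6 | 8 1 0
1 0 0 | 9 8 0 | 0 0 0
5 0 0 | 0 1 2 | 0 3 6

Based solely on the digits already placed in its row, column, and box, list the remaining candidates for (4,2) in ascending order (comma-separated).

2,6,7,8

Row 4 already contains {1, 3, 4, 9}.
Column 2 already contains {3, 5}.
Its 3×3 block (box 4) already contains {3, 9}.
Removing those from 1–9 leaves {2, 6, 7, 8} as the candidates for (4,2).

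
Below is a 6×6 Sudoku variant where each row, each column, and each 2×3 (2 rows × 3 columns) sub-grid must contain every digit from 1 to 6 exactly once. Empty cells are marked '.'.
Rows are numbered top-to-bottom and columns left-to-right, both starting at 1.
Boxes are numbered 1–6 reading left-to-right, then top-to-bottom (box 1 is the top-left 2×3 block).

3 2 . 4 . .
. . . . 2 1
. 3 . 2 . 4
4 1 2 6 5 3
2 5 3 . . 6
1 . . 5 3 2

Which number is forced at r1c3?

1

Cell r1c3 itself could take any of {1, 5, 6} by direct elimination.
Consider where 1 can go in row 1.
r1c5 is out (box 2 already has a 1).
r1c6 is out (column 6 already has a 1).
So the only cell in row 1 that can hold 1 is r1c3.
Therefore r1c3 = 1.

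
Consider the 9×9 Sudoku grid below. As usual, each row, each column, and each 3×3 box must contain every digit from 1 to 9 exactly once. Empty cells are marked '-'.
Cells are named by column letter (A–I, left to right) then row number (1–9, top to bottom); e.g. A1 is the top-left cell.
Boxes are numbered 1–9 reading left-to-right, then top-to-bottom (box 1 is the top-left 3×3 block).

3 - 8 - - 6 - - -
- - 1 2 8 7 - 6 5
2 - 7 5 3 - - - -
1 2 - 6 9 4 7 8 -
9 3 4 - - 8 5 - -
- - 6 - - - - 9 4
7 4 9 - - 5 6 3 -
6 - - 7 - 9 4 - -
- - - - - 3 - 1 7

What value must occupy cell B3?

6

Cell B3 itself could take any of {6, 9} by direct elimination.
Consider where 6 can go in column B.
B1 is out (row 1 already has a 6).
B2 is out (row 2 already has a 6).
B6 is out (row 6 already has a 6).
B8 is out (row 8 already has a 6).
B9 is out (box 7 already has a 6).
So the only cell in column B that can hold 6 is B3.
Therefore B3 = 6.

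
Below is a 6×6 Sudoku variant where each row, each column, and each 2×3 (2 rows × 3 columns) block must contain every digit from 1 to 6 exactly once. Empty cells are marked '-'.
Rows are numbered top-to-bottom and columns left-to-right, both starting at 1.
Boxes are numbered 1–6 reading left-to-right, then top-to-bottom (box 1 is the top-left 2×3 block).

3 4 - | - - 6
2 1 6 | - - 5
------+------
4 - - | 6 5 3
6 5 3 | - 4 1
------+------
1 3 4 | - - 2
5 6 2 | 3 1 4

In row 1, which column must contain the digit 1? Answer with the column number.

4

Consider where 1 can go in row 1.
r1c3 is out (box 1 already has a 1).
r1c5 is out (column 5 already has a 1).
So the only cell in row 1 that can hold 1 is r1c4.
That is column 4.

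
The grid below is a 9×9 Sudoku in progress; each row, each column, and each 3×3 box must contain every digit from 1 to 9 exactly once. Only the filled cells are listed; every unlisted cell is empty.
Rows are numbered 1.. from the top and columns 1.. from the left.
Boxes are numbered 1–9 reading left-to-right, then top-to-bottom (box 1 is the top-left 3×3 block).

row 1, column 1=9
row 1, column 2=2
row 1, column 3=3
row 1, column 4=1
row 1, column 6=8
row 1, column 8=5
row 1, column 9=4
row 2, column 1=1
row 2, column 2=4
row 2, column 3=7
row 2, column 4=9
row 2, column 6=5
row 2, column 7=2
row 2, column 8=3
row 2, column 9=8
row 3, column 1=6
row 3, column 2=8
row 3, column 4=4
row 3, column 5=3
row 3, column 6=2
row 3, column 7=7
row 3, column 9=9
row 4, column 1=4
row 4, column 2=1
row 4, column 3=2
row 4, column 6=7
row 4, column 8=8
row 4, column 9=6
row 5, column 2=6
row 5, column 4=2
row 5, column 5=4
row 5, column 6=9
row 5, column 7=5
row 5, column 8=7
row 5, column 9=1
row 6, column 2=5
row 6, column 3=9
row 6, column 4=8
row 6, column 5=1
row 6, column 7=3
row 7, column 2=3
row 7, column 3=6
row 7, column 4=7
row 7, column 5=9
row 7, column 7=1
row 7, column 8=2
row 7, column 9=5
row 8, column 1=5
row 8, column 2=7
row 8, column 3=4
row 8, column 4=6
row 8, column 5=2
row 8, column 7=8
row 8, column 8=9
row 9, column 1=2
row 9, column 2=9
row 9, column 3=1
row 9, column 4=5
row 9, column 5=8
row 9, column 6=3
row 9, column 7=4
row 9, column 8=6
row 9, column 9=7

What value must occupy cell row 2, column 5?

Row 2 already contains {1, 2, 3, 4, 5, 7, 8, 9}.
Column 5 already contains {1, 2, 3, 4, 8, 9}.
Its 3×3 block (box 2) already contains {1, 2, 3, 4, 5, 8, 9}.
The only value from 1–9 not eliminated is 6, so row 2, column 5 = 6.

6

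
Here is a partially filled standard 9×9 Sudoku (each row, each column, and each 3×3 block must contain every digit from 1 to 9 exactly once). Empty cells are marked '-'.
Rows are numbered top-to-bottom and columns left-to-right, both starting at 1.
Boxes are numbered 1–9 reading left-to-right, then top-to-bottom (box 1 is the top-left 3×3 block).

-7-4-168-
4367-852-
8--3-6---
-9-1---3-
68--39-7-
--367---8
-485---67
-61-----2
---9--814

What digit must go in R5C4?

2

Row 5 already contains {3, 6, 7, 8, 9}.
Column 4 already contains {1, 3, 4, 5, 6, 7, 9}.
Its 3×3 block (box 5) already contains {1, 3, 6, 7, 9}.
The only value from 1–9 not eliminated is 2, so R5C4 = 2.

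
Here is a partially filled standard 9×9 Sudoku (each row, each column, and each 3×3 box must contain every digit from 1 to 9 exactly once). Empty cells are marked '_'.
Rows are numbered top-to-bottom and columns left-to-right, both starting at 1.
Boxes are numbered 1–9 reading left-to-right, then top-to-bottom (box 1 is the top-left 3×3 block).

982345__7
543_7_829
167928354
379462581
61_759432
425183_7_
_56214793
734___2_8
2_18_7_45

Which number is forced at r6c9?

Row 6 already contains {1, 2, 3, 4, 5, 7, 8}.
Column 9 already contains {1, 2, 3, 4, 5, 7, 8, 9}.
Its 3×3 block (box 6) already contains {1, 2, 3, 4, 5, 7, 8}.
The only value from 1–9 not eliminated is 6, so r6c9 = 6.

6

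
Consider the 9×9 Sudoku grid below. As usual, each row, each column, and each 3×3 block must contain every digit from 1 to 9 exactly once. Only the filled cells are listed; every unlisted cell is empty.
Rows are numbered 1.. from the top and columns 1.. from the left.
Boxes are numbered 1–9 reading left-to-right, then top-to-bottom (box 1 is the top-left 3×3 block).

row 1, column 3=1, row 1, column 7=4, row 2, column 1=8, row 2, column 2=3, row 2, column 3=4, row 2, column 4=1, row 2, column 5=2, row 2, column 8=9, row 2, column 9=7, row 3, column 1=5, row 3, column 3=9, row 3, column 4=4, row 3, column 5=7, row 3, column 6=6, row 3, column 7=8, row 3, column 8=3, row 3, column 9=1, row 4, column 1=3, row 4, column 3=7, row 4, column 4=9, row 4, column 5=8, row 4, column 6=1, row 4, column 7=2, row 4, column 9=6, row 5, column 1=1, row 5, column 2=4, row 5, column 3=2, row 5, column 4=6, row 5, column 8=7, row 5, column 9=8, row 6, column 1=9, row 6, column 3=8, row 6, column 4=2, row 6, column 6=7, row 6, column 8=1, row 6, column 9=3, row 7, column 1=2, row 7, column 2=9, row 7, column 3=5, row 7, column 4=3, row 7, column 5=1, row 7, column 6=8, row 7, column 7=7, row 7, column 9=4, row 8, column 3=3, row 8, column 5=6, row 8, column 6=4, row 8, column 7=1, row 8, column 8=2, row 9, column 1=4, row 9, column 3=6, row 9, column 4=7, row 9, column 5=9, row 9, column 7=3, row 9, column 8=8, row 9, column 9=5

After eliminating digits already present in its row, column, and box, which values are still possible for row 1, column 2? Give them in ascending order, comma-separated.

2,6,7

Row 1 already contains {1, 4}.
Column 2 already contains {3, 4, 9}.
Its 3×3 block (box 1) already contains {1, 3, 4, 5, 8, 9}.
Removing those from 1–9 leaves {2, 6, 7} as the candidates for row 1, column 2.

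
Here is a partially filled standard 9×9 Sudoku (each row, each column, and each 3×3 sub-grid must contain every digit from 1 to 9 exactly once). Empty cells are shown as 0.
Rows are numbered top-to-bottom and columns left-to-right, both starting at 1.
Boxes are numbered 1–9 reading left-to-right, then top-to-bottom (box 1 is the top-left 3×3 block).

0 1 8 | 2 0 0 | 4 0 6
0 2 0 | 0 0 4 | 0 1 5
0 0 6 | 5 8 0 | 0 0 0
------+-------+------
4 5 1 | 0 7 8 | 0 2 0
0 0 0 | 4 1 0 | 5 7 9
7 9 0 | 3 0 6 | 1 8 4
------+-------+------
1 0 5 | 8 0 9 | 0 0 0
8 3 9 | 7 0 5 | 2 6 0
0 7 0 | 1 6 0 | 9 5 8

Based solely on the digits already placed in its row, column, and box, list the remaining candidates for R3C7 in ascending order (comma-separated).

Row 3 already contains {5, 6, 8}.
Column 7 already contains {1, 2, 4, 5, 9}.
Its 3×3 block (box 3) already contains {1, 4, 5, 6}.
Removing those from 1–9 leaves {3, 7} as the candidates for R3C7.

3,7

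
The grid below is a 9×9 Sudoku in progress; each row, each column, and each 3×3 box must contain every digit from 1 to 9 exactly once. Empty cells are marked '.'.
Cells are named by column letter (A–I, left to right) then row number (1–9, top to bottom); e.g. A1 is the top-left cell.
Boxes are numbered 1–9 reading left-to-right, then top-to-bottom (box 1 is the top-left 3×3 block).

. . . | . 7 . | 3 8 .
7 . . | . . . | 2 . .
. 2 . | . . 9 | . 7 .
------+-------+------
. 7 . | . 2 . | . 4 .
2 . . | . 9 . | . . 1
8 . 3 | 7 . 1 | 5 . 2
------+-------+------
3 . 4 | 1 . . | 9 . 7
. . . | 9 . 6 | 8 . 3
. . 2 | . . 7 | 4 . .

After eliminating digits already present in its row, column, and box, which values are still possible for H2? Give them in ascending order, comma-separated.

1,5,6,9

Row 2 already contains {2, 7}.
Column H already contains {4, 7, 8}.
Its 3×3 block (box 3) already contains {2, 3, 7, 8}.
Removing those from 1–9 leaves {1, 5, 6, 9} as the candidates for H2.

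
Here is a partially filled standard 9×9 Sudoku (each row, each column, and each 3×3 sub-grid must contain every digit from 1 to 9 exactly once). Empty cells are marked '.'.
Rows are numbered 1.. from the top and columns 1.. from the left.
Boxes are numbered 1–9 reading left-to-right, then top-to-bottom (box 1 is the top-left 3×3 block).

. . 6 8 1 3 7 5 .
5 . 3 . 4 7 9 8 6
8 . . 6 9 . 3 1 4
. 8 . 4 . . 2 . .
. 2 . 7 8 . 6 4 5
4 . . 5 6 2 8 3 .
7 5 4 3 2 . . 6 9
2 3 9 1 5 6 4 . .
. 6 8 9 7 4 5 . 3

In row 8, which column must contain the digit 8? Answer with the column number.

9

Consider where 8 can go in row 8.
row 8, column 8 is out (column 8 already has a 8).
So the only cell in row 8 that can hold 8 is row 8, column 9.
That is column 9.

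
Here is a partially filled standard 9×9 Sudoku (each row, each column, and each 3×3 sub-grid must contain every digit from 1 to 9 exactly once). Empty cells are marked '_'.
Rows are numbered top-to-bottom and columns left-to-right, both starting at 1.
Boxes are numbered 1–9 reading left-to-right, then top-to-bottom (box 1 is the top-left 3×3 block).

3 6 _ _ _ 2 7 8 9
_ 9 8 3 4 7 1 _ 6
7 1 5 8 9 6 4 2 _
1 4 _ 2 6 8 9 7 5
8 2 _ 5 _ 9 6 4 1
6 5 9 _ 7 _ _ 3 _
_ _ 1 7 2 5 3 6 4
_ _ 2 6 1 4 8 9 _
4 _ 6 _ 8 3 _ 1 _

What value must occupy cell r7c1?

9

Row 7 already contains {1, 2, 3, 4, 5, 6, 7}.
Column 1 already contains {1, 3, 4, 6, 7, 8}.
Its 3×3 block (box 7) already contains {1, 2, 4, 6}.
The only value from 1–9 not eliminated is 9, so r7c1 = 9.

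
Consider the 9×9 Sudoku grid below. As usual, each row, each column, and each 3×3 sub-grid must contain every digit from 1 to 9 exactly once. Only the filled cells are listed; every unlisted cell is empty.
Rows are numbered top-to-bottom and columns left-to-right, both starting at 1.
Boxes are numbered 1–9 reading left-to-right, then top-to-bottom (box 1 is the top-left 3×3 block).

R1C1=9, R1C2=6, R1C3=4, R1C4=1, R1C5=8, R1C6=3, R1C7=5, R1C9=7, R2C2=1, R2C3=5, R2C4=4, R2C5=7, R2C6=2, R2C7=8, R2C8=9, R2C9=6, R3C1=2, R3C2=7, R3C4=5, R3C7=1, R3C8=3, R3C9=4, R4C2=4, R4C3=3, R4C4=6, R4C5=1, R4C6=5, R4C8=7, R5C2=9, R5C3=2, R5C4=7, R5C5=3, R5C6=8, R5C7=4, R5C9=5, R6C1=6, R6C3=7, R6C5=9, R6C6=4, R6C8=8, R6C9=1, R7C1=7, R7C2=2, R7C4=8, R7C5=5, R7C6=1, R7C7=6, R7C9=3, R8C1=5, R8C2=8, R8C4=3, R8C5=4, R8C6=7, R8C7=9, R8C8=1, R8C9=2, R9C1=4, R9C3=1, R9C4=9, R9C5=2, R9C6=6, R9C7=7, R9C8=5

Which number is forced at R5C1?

Row 5 already contains {2, 3, 4, 5, 7, 8, 9}.
Column 1 already contains {2, 4, 5, 6, 7, 9}.
Its 3×3 block (box 4) already contains {2, 3, 4, 6, 7, 9}.
The only value from 1–9 not eliminated is 1, so R5C1 = 1.

1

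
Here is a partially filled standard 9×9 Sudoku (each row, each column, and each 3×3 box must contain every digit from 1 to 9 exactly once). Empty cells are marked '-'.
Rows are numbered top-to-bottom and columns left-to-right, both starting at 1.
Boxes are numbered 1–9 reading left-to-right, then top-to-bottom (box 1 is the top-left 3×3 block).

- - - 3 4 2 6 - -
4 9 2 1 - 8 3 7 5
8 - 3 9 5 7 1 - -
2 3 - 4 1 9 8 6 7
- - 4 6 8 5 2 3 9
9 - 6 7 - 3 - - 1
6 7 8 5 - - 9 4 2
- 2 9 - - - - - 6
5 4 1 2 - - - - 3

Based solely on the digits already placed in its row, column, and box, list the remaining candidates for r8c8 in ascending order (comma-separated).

Row 8 already contains {2, 6, 9}.
Column 8 already contains {3, 4, 6, 7}.
Its 3×3 block (box 9) already contains {2, 3, 4, 6, 9}.
Removing those from 1–9 leaves {1, 5, 8} as the candidates for r8c8.

1,5,8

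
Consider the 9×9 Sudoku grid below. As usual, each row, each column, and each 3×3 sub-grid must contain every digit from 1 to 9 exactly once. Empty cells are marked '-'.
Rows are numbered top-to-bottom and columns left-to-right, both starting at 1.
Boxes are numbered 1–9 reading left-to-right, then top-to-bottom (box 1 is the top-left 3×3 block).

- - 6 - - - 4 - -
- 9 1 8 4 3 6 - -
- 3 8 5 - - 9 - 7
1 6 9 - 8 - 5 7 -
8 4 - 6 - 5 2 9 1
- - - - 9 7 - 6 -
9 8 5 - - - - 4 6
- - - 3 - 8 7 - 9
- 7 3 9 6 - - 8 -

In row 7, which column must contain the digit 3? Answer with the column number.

Consider where 3 can go in row 7.
R7C4 is out (column 4 already has a 3).
R7C5 is out (box 8 already has a 3).
R7C6 is out (column 6 already has a 3).
So the only cell in row 7 that can hold 3 is R7C7.
That is column 7.

7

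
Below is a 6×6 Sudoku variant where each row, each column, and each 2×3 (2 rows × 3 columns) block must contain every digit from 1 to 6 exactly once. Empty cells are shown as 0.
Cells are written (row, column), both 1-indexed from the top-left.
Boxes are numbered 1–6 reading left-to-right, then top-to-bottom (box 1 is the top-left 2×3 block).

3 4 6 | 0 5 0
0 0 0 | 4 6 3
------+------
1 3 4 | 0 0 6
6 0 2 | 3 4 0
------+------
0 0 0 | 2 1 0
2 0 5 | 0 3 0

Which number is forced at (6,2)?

Cell (6,2) itself could take any of {1, 6} by direct elimination.
Consider where 1 can go in row 6.
(6,4) is out (box 6 already has a 1).
(6,6) is out (box 6 already has a 1).
So the only cell in row 6 that can hold 1 is (6,2).
Therefore (6,2) = 1.

1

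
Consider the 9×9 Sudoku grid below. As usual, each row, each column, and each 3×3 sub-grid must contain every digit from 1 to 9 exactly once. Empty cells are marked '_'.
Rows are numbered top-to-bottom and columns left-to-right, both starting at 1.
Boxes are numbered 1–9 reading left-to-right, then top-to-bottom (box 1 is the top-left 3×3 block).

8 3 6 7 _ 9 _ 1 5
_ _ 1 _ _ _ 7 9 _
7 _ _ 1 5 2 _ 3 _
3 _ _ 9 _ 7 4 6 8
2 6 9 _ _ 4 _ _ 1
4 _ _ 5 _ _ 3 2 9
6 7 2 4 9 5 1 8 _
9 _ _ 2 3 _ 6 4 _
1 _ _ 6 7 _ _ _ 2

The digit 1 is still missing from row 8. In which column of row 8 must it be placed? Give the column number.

Consider where 1 can go in row 8.
R8C2 is out (box 7 already has a 1).
R8C3 is out (column 3 already has a 1).
R8C9 is out (column 9 already has a 1).
So the only cell in row 8 that can hold 1 is R8C6.
That is column 6.

6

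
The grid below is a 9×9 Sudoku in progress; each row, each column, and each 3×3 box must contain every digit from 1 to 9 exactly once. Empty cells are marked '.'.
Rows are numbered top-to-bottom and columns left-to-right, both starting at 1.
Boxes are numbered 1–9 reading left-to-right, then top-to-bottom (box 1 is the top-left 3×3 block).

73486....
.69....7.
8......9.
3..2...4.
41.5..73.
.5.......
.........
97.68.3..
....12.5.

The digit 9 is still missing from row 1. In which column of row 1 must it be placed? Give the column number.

Consider where 9 can go in row 1.
R1C7 is out (box 3 already has a 9).
R1C8 is out (column 8 already has a 9).
R1C9 is out (box 3 already has a 9).
So the only cell in row 1 that can hold 9 is R1C6.
That is column 6.

6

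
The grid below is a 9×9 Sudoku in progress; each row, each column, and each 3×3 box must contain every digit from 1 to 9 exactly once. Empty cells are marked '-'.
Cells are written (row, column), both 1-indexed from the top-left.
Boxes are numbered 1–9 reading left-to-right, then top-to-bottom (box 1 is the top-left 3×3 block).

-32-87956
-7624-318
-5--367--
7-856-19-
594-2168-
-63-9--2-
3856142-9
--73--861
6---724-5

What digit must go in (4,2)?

2

Row 4 already contains {1, 5, 6, 7, 8, 9}.
Column 2 already contains {3, 5, 6, 7, 8, 9}.
Its 3×3 block (box 4) already contains {3, 4, 5, 6, 7, 8, 9}.
The only value from 1–9 not eliminated is 2, so (4,2) = 2.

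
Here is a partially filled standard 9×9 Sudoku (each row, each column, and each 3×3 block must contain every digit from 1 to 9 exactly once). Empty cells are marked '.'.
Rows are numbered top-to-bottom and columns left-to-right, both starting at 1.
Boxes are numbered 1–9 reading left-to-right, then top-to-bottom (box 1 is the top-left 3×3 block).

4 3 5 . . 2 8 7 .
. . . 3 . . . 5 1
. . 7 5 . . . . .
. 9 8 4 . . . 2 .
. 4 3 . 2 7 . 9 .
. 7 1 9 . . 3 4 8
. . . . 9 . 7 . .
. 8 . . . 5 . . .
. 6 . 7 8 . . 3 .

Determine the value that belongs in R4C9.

Cell R4C9 itself could take any of {5, 6, 7} by direct elimination.
Consider where 7 can go in column 9.
R1C9 is out (row 1 already has a 7). R3C9 is out (row 3 already has a 7). R5C9 is out (row 5 already has a 7). R7C9 is out (row 7 already has a 7). The remaining empty cells in column 9 are similarly blocked.
So the only cell in column 9 that can hold 7 is R4C9.
Therefore R4C9 = 7.

7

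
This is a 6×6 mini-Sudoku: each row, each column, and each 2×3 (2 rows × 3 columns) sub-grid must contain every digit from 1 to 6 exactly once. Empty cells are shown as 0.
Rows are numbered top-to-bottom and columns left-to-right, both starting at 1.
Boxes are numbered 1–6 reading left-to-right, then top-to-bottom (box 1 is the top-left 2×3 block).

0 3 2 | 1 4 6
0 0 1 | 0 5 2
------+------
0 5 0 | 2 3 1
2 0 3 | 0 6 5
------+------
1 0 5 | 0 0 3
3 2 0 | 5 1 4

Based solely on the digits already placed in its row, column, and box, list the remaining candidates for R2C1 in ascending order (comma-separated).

Row 2 already contains {1, 2, 5}.
Column 1 already contains {1, 2, 3}.
Its 2×3 block (box 1) already contains {1, 2, 3}.
Removing those from 1–6 leaves {4, 6} as the candidates for R2C1.

4,6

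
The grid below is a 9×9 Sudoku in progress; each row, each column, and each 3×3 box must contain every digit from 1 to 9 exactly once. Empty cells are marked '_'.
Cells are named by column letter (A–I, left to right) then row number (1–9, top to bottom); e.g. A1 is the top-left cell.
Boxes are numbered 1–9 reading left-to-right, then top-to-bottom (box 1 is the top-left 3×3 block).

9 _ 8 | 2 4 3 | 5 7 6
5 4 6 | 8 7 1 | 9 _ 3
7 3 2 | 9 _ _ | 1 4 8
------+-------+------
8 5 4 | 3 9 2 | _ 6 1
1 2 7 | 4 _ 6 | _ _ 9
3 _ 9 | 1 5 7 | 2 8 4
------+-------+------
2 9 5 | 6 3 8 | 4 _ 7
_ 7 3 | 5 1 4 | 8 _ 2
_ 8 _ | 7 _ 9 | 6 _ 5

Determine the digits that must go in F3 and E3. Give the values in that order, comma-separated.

5,6

For F3:
  Row 3 already contains {1, 2, 3, 4, 7, 8, 9}.
  Column F already contains {1, 2, 3, 4, 6, 7, 8, 9}.
  Its 3×3 block (box 2) already contains {1, 2, 3, 4, 7, 8, 9}.
  The only value from 1–9 not eliminated is 5, so F3 = 5.
For E3:
  Row 3 already contains {1, 2, 3, 4, 7, 8, 9}.
  Column E already contains {1, 3, 4, 5, 7, 9}.
  Its 3×3 block (box 2) already contains {1, 2, 3, 4, 7, 8, 9}.
  The only value from 1–9 not eliminated is 6, so E3 = 6.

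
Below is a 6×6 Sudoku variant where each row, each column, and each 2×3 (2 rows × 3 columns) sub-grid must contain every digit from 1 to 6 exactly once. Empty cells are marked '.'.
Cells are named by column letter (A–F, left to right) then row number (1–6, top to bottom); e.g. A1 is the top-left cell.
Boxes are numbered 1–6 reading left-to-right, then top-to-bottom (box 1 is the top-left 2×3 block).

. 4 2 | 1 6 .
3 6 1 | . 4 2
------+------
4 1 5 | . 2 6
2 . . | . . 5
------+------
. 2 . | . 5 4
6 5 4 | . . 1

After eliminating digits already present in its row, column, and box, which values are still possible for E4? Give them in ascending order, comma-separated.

Row 4 already contains {2, 5}.
Column E already contains {2, 4, 5, 6}.
Its 2×3 block (box 4) already contains {2, 5, 6}.
Removing those from 1–6 leaves {1, 3} as the candidates for E4.

1,3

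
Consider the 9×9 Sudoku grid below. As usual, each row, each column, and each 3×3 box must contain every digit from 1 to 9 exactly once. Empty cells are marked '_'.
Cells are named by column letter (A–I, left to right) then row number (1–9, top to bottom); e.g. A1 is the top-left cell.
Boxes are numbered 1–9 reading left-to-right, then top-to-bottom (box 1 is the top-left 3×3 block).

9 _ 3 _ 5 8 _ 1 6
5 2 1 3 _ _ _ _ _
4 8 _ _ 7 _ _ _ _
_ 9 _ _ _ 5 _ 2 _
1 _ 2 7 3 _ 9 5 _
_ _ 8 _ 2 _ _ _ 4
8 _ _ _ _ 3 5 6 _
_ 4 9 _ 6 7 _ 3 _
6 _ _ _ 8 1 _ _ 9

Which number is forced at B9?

Cell B9 itself could take any of {3, 5, 7} by direct elimination.
Consider where 3 can go in row 9.
C9 is out (column C already has a 3).
D9 is out (column D already has a 3).
G9 is out (box 9 already has a 3).
H9 is out (column H already has a 3).
So the only cell in row 9 that can hold 3 is B9.
Therefore B9 = 3.

3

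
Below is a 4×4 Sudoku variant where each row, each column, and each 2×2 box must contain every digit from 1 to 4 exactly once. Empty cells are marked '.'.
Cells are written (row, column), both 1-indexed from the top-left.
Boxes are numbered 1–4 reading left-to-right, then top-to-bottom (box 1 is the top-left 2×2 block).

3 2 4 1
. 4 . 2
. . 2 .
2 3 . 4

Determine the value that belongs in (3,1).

4

Cell (3,1) itself could take any of {1, 4} by direct elimination.
Consider where 4 can go in column 1.
(2,1) is out (row 2 already has a 4).
So the only cell in column 1 that can hold 4 is (3,1).
Therefore (3,1) = 4.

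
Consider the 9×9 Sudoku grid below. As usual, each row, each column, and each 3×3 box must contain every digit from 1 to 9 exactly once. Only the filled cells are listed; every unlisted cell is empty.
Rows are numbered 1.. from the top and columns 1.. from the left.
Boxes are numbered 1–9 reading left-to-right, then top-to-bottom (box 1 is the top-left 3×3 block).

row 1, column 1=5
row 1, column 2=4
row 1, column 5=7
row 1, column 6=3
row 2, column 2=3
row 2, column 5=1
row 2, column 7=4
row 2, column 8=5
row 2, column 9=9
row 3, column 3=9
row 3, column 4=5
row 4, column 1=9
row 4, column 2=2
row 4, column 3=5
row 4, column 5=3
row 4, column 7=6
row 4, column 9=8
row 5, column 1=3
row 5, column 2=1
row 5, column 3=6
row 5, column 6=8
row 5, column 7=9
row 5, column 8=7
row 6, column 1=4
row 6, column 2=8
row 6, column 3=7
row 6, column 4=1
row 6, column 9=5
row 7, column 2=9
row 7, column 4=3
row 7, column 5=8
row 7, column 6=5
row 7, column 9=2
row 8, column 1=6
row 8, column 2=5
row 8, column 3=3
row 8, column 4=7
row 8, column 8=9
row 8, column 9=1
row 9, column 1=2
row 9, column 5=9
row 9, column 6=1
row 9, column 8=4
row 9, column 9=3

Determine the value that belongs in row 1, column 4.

Cell row 1, column 4 itself could take any of {2, 6, 8, 9} by direct elimination.
Consider where 9 can go in box 2.
row 2, column 4 is out (row 2 already has a 9).
row 2, column 6 is out (row 2 already has a 9).
row 3, column 5 is out (row 3 already has a 9).
row 3, column 6 is out (row 3 already has a 9).
So the only cell in box 2 that can hold 9 is row 1, column 4.
Therefore row 1, column 4 = 9.

9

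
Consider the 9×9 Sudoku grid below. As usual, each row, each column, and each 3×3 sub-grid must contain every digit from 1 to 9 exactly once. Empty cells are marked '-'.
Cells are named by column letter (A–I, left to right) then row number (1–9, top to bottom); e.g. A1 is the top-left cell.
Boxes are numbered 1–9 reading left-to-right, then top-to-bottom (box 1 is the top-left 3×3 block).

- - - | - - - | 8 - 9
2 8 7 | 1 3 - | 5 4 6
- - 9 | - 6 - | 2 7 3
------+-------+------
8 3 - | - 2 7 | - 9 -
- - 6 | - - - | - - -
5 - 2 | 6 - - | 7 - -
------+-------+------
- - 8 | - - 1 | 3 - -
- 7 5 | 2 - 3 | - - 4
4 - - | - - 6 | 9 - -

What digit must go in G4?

Cell G4 itself could take any of {1, 4, 6} by direct elimination.
Consider where 6 can go in row 4.
C4 is out (column C already has a 6).
D4 is out (column D already has a 6).
I4 is out (column I already has a 6).
So the only cell in row 4 that can hold 6 is G4.
Therefore G4 = 6.

6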